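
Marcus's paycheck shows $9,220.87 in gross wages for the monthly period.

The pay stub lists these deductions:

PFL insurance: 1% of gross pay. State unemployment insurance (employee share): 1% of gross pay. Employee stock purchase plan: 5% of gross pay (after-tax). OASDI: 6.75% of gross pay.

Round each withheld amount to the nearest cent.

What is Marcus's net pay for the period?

State unemployment insurance (employee share): $9,220.87 × 0.01 = $92.21
PFL insurance: $9,220.87 × 0.01 = $92.21
OASDI: $9,220.87 × 0.0675 = $622.41
Employee stock purchase plan: $9,220.87 × 0.05 = $461.04
Total deductions = $92.21 + $92.21 + $622.41 + $461.04 = $1,267.87
Net pay = $9,220.87 − $1,267.87 = $7,953.00

$7,953.00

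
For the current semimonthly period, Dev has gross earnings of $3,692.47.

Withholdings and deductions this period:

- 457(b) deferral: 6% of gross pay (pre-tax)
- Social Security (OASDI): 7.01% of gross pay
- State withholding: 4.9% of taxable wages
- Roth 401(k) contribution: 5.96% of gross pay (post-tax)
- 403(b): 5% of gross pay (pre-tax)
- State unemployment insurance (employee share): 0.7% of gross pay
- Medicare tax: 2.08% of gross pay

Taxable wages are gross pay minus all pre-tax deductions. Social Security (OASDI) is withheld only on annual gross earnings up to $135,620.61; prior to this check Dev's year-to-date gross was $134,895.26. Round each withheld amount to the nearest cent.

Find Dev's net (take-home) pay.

403(b): $3,692.47 × 0.05 = $184.62
457(b) deferral: $3,692.47 × 0.06 = $221.55
Pre-tax total = $184.62 + $221.55 = $406.17
Taxable wages = $3,692.47 − $406.17 = $3,286.30
State withholding: $3,286.30 × 0.049 = $161.03
Social Security (OASDI): only $135,620.61 − $134,895.26 = $725.35 of this check is subject → $725.35 × 0.0701 = $50.85
State unemployment insurance (employee share): $3,692.47 × 0.007 = $25.85
Medicare tax: $3,692.47 × 0.0208 = $76.80
Roth 401(k) contribution: $3,692.47 × 0.0596 = $220.07
Total deductions = $184.62 + $221.55 + $161.03 + $50.85 + $25.85 + $76.80 + $220.07 = $940.77
Net pay = $3,692.47 − $940.77 = $2,751.70

$2,751.70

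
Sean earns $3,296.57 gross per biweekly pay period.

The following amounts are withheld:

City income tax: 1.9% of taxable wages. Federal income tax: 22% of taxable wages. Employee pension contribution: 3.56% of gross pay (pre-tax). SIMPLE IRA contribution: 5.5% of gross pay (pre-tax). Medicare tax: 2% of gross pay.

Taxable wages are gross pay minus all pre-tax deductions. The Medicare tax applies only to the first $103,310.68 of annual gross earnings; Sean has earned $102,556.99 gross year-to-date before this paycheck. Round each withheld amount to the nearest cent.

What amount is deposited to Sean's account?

$2,266.33

SIMPLE IRA contribution: $3,296.57 × 0.055 = $181.31
Employee pension contribution: $3,296.57 × 0.0356 = $117.36
Pre-tax total = $181.31 + $117.36 = $298.67
Taxable wages = $3,296.57 − $298.67 = $2,997.90
City income tax: $2,997.90 × 0.019 = $56.96
Federal income tax: $2,997.90 × 0.22 = $659.54
Medicare tax: only $103,310.68 − $102,556.99 = $753.69 of this check is subject → $753.69 × 0.02 = $15.07
Total deductions = $181.31 + $117.36 + $56.96 + $659.54 + $15.07 = $1,030.24
Net pay = $3,296.57 − $1,030.24 = $2,266.33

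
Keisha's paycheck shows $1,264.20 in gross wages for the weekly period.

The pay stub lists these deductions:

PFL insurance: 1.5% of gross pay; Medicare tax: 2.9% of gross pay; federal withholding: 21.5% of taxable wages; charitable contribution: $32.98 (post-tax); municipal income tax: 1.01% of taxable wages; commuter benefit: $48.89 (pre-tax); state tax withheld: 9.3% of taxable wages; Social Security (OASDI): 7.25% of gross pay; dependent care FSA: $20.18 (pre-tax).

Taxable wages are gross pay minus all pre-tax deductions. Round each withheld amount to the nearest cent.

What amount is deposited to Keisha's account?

$634.71

Dependent care FSA: $20.18
Commuter benefit: $48.89
Pre-tax total = $20.18 + $48.89 = $69.07
Taxable wages = $1,264.20 − $69.07 = $1,195.13
Municipal income tax: $1,195.13 × 0.0101 = $12.07
Federal withholding: $1,195.13 × 0.215 = $256.95
State tax withheld: $1,195.13 × 0.093 = $111.15
PFL insurance: $1,264.20 × 0.015 = $18.96
Medicare tax: $1,264.20 × 0.029 = $36.66
Social Security (OASDI): $1,264.20 × 0.0725 = $91.65
Charitable contribution: $32.98
Total deductions = $20.18 + $48.89 + $12.07 + $256.95 + $111.15 + $18.96 + $36.66 + $91.65 + $32.98 = $629.49
Net pay = $1,264.20 − $629.49 = $634.71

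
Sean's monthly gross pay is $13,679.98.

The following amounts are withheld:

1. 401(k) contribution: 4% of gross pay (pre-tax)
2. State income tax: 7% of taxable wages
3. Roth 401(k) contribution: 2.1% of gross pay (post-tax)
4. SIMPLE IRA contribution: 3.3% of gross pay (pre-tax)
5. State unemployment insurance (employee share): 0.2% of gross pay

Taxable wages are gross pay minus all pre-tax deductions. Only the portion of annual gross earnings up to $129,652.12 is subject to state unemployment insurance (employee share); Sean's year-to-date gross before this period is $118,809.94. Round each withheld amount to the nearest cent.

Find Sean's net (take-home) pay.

$11,484.69

SIMPLE IRA contribution: $13,679.98 × 0.033 = $451.44
401(k) contribution: $13,679.98 × 0.04 = $547.20
Pre-tax total = $451.44 + $547.20 = $998.64
Taxable wages = $13,679.98 − $998.64 = $12,681.34
State income tax: $12,681.34 × 0.07 = $887.69
State unemployment insurance (employee share): only $129,652.12 − $118,809.94 = $10,842.18 of this check is subject → $10,842.18 × 0.002 = $21.68
Roth 401(k) contribution: $13,679.98 × 0.021 = $287.28
Total deductions = $451.44 + $547.20 + $887.69 + $21.68 + $287.28 = $2,195.29
Net pay = $13,679.98 − $2,195.29 = $11,484.69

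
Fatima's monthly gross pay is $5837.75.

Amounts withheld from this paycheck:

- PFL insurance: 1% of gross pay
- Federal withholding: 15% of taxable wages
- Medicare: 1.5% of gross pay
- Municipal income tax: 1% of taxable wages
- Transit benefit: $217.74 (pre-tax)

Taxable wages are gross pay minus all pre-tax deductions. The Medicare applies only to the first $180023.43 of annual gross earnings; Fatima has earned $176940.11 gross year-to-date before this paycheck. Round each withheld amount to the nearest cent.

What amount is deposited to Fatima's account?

$4616.18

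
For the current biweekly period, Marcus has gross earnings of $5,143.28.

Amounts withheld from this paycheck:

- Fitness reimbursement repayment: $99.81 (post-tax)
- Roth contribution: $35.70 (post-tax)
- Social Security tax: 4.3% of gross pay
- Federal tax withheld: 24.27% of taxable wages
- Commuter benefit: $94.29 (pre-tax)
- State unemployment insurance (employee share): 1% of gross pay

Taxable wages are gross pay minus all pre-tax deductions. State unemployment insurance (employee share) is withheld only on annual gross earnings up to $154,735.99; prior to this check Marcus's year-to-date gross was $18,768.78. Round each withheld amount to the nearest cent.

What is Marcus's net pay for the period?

Commuter benefit: $94.29
Taxable wages = $5,143.28 − $94.29 = $5,048.99
Federal tax withheld: $5,048.99 × 0.2427 = $1,225.39
Social Security tax: $5,143.28 × 0.043 = $221.16
State unemployment insurance (employee share): cap not yet reached, full $5,143.28 is subject → $5,143.28 × 0.01 = $51.43
Fitness reimbursement repayment: $99.81
Roth contribution: $35.70
Total deductions = $94.29 + $1,225.39 + $221.16 + $51.43 + $99.81 + $35.70 = $1,727.78
Net pay = $5,143.28 − $1,727.78 = $3,415.50

$3,415.50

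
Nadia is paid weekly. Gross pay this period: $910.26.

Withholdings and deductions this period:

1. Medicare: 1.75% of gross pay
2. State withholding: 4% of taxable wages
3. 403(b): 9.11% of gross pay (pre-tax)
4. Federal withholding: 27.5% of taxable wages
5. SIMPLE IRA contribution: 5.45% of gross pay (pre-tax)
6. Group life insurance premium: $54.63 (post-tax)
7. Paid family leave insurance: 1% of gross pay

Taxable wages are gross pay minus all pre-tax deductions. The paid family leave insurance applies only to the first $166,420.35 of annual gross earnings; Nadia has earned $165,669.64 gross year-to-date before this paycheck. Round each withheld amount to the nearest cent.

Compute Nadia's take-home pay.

$454.67

SIMPLE IRA contribution: $910.26 × 0.0545 = $49.61
403(b): $910.26 × 0.0911 = $82.92
Pre-tax total = $49.61 + $82.92 = $132.53
Taxable wages = $910.26 − $132.53 = $777.73
State withholding: $777.73 × 0.04 = $31.11
Federal withholding: $777.73 × 0.275 = $213.88
Medicare: $910.26 × 0.0175 = $15.93
Paid family leave insurance: only $166,420.35 − $165,669.64 = $750.71 of this check is subject → $750.71 × 0.01 = $7.51
Group life insurance premium: $54.63
Total deductions = $49.61 + $82.92 + $31.11 + $213.88 + $15.93 + $7.51 + $54.63 = $455.59
Net pay = $910.26 − $455.59 = $454.67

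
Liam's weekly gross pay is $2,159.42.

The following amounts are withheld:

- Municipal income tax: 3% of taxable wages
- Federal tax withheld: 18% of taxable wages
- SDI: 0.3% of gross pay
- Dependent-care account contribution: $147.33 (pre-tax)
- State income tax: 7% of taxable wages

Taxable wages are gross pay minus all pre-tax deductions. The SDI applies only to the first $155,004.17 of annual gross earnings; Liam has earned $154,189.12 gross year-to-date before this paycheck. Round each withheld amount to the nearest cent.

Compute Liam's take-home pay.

$1,446.25

Dependent-care account contribution: $147.33
Taxable wages = $2,159.42 − $147.33 = $2,012.09
Municipal income tax: $2,012.09 × 0.03 = $60.36
State income tax: $2,012.09 × 0.07 = $140.85
Federal tax withheld: $2,012.09 × 0.18 = $362.18
SDI: only $155,004.17 − $154,189.12 = $815.05 of this check is subject → $815.05 × 0.003 = $2.45
Total deductions = $147.33 + $60.36 + $140.85 + $362.18 + $2.45 = $713.17
Net pay = $2,159.42 − $713.17 = $1,446.25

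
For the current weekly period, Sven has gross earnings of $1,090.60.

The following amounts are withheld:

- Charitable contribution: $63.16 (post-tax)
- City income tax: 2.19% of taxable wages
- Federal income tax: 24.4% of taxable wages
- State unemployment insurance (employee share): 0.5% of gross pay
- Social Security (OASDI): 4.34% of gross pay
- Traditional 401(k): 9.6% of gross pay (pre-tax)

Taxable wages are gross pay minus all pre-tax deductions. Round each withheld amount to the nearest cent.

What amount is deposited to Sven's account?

$607.81

Traditional 401(k): $1,090.60 × 0.096 = $104.70
Taxable wages = $1,090.60 − $104.70 = $985.90
City income tax: $985.90 × 0.0219 = $21.59
Federal income tax: $985.90 × 0.244 = $240.56
State unemployment insurance (employee share): $1,090.60 × 0.005 = $5.45
Social Security (OASDI): $1,090.60 × 0.0434 = $47.33
Charitable contribution: $63.16
Total deductions = $104.70 + $21.59 + $240.56 + $5.45 + $47.33 + $63.16 = $482.79
Net pay = $1,090.60 − $482.79 = $607.81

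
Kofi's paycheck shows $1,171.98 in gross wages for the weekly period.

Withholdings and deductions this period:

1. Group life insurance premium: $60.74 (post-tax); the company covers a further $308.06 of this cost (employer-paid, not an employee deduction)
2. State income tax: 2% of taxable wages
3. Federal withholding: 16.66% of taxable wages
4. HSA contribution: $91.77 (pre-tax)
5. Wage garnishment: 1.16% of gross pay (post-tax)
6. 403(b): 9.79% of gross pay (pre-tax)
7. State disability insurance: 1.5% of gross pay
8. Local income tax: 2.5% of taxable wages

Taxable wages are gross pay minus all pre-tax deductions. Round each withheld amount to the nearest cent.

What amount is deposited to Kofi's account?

$669.26

403(b): $1,171.98 × 0.0979 = $114.74
HSA contribution: $91.77
Pre-tax total = $114.74 + $91.77 = $206.51
Taxable wages = $1,171.98 − $206.51 = $965.47
Local income tax: $965.47 × 0.025 = $24.14
Federal withholding: $965.47 × 0.1666 = $160.85
State income tax: $965.47 × 0.02 = $19.31
State disability insurance: $1,171.98 × 0.015 = $17.58
Group life insurance premium: $60.74
Wage garnishment: $1,171.98 × 0.0116 = $13.59
(Employer's $308.06 toward group life insurance premium is not withheld from the employee.)
Total deductions = $114.74 + $91.77 + $24.14 + $160.85 + $19.31 + $17.58 + $60.74 + $13.59 = $502.72
Net pay = $1,171.98 − $502.72 = $669.26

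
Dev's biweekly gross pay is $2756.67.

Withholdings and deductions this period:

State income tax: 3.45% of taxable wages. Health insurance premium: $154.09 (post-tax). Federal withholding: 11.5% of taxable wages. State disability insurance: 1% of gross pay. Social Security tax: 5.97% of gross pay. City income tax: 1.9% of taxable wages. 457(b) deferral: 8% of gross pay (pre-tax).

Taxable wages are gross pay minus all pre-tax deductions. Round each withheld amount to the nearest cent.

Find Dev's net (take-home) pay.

$1762.56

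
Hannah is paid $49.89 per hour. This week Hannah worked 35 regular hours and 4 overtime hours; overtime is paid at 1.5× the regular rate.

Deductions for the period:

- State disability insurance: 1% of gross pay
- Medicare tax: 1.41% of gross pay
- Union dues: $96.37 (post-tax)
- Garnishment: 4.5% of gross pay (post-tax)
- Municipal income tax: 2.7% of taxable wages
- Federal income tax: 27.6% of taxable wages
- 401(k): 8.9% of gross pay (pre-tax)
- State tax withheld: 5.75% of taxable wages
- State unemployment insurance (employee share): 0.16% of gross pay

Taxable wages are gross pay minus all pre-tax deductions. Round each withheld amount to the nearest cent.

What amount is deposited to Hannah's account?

Regular pay: 35 × $49.89 = $1,746.15
Overtime pay: 4 × $49.89 × 1.5 = $299.34
Gross pay = $1,746.15 + $299.34 = $2,045.49
401(k): $2,045.49 × 0.089 = $182.05
Taxable wages = $2,045.49 − $182.05 = $1,863.44
Federal income tax: $1,863.44 × 0.276 = $514.31
State tax withheld: $1,863.44 × 0.0575 = $107.15
Municipal income tax: $1,863.44 × 0.027 = $50.31
State unemployment insurance (employee share): $2,045.49 × 0.0016 = $3.27
Medicare tax: $2,045.49 × 0.0141 = $28.84
State disability insurance: $2,045.49 × 0.01 = $20.45
Union dues: $96.37
Garnishment: $2,045.49 × 0.045 = $92.05
Total deductions = $182.05 + $514.31 + $107.15 + $50.31 + $3.27 + $28.84 + $20.45 + $96.37 + $92.05 = $1,094.80
Net pay = $2,045.49 − $1,094.80 = $950.69

$950.69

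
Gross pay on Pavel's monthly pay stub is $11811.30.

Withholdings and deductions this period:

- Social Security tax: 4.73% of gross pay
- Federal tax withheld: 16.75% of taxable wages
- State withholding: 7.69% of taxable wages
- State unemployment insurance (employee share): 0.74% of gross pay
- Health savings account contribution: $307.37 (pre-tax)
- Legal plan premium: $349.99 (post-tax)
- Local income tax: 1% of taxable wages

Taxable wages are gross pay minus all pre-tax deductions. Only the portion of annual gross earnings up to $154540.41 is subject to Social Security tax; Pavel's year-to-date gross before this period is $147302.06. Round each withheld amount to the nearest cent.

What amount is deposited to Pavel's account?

$7797.57

Health savings account contribution: $307.37
Taxable wages = $11811.30 − $307.37 = $11503.93
Federal tax withheld: $11503.93 × 0.1675 = $1926.91
Local income tax: $11503.93 × 0.01 = $115.04
State withholding: $11503.93 × 0.0769 = $884.65
Social Security tax: only $154540.41 − $147302.06 = $7238.35 of this check is subject → $7238.35 × 0.0473 = $342.37
State unemployment insurance (employee share): $11811.30 × 0.0074 = $87.40
Legal plan premium: $349.99
Total deductions = $307.37 + $1926.91 + $115.04 + $884.65 + $342.37 + $87.40 + $349.99 = $4013.73
Net pay = $11811.30 − $4013.73 = $7797.57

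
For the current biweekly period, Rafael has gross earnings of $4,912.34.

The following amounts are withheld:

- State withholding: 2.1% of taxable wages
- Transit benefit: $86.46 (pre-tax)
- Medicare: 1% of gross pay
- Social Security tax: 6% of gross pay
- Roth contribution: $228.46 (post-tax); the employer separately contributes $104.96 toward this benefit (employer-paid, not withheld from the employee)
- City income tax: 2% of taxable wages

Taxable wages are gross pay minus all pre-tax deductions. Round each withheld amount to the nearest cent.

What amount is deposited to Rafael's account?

Transit benefit: $86.46
Taxable wages = $4,912.34 − $86.46 = $4,825.88
City income tax: $4,825.88 × 0.02 = $96.52
State withholding: $4,825.88 × 0.021 = $101.34
Social Security tax: $4,912.34 × 0.06 = $294.74
Medicare: $4,912.34 × 0.01 = $49.12
Roth contribution: $228.46
(Employer's $104.96 toward Roth contribution is not withheld from the employee.)
Total deductions = $86.46 + $96.52 + $101.34 + $294.74 + $49.12 + $228.46 = $856.64
Net pay = $4,912.34 − $856.64 = $4,055.70

$4,055.70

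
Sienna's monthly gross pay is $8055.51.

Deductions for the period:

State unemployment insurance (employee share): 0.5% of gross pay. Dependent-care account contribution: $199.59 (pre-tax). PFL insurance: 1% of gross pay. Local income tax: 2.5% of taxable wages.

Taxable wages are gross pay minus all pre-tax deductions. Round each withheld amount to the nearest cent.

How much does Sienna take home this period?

$7538.68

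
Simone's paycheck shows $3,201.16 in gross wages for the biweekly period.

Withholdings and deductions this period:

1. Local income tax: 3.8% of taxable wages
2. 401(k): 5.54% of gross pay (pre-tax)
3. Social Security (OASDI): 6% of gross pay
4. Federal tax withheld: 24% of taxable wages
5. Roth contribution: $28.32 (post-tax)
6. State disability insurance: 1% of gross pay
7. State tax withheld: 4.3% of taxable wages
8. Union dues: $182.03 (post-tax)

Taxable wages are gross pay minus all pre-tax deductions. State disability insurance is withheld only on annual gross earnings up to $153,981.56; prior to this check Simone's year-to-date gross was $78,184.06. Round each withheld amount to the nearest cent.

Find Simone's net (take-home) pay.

$1,618.74

401(k): $3,201.16 × 0.0554 = $177.34
Taxable wages = $3,201.16 − $177.34 = $3,023.82
Local income tax: $3,023.82 × 0.038 = $114.91
State tax withheld: $3,023.82 × 0.043 = $130.02
Federal tax withheld: $3,023.82 × 0.24 = $725.72
State disability insurance: cap not yet reached, full $3,201.16 is subject → $3,201.16 × 0.01 = $32.01
Social Security (OASDI): $3,201.16 × 0.06 = $192.07
Union dues: $182.03
Roth contribution: $28.32
Total deductions = $177.34 + $114.91 + $130.02 + $725.72 + $32.01 + $192.07 + $182.03 + $28.32 = $1,582.42
Net pay = $3,201.16 − $1,582.42 = $1,618.74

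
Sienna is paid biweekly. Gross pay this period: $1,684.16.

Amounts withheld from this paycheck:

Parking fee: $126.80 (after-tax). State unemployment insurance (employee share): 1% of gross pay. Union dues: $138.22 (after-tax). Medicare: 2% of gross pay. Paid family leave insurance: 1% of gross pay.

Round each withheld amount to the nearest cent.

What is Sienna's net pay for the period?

$1,351.78

State unemployment insurance (employee share): $1,684.16 × 0.01 = $16.84
Medicare: $1,684.16 × 0.02 = $33.68
Paid family leave insurance: $1,684.16 × 0.01 = $16.84
Union dues: $138.22
Parking fee: $126.80
Total deductions = $16.84 + $33.68 + $16.84 + $138.22 + $126.80 = $332.38
Net pay = $1,684.16 − $332.38 = $1,351.78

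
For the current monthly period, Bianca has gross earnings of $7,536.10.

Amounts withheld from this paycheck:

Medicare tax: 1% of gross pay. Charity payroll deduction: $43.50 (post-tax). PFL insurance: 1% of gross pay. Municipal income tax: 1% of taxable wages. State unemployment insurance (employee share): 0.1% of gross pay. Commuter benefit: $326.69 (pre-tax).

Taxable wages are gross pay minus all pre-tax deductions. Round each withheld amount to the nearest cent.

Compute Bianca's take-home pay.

Commuter benefit: $326.69
Taxable wages = $7,536.10 − $326.69 = $7,209.41
Municipal income tax: $7,209.41 × 0.01 = $72.09
State unemployment insurance (employee share): $7,536.10 × 0.001 = $7.54
Medicare tax: $7,536.10 × 0.01 = $75.36
PFL insurance: $7,536.10 × 0.01 = $75.36
Charity payroll deduction: $43.50
Total deductions = $326.69 + $72.09 + $7.54 + $75.36 + $75.36 + $43.50 = $600.54
Net pay = $7,536.10 − $600.54 = $6,935.56

$6,935.56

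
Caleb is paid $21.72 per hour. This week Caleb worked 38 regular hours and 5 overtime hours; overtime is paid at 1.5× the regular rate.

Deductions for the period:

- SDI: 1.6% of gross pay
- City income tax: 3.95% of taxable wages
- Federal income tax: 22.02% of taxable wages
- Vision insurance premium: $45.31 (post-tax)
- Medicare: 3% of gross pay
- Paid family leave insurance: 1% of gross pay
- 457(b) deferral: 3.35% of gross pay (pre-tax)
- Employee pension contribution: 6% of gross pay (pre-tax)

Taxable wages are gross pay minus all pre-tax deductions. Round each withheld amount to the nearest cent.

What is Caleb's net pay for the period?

Regular pay: 38 × $21.72 = $825.36
Overtime pay: 5 × $21.72 × 1.5 = $162.90
Gross pay = $825.36 + $162.90 = $988.26
457(b) deferral: $988.26 × 0.0335 = $33.11
Employee pension contribution: $988.26 × 0.06 = $59.30
Pre-tax total = $33.11 + $59.30 = $92.41
Taxable wages = $988.26 − $92.41 = $895.85
Federal income tax: $895.85 × 0.2202 = $197.27
City income tax: $895.85 × 0.0395 = $35.39
Paid family leave insurance: $988.26 × 0.01 = $9.88
Medicare: $988.26 × 0.03 = $29.65
SDI: $988.26 × 0.016 = $15.81
Vision insurance premium: $45.31
Total deductions = $33.11 + $59.30 + $197.27 + $35.39 + $9.88 + $29.65 + $15.81 + $45.31 = $425.72
Net pay = $988.26 − $425.72 = $562.54

$562.54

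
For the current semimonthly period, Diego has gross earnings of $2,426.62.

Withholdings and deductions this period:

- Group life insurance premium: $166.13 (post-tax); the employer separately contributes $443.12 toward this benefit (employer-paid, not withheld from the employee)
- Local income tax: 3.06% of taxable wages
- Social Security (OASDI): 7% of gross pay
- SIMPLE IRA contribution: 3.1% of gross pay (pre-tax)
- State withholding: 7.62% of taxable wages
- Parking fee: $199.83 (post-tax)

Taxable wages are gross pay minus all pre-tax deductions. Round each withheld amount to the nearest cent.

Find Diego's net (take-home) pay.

$1,564.44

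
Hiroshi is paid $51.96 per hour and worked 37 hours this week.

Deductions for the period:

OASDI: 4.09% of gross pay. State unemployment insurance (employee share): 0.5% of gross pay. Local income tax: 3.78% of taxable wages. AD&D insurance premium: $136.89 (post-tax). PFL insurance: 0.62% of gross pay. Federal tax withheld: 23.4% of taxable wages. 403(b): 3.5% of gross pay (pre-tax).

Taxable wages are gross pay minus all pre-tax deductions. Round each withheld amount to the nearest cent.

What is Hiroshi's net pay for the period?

Gross pay: 37 × $51.96 = $1,922.52
403(b): $1,922.52 × 0.035 = $67.29
Taxable wages = $1,922.52 − $67.29 = $1,855.23
Federal tax withheld: $1,855.23 × 0.234 = $434.12
Local income tax: $1,855.23 × 0.0378 = $70.13
State unemployment insurance (employee share): $1,922.52 × 0.005 = $9.61
OASDI: $1,922.52 × 0.0409 = $78.63
PFL insurance: $1,922.52 × 0.0062 = $11.92
AD&D insurance premium: $136.89
Total deductions = $67.29 + $434.12 + $70.13 + $9.61 + $78.63 + $11.92 + $136.89 = $808.59
Net pay = $1,922.52 − $808.59 = $1,113.93

$1,113.93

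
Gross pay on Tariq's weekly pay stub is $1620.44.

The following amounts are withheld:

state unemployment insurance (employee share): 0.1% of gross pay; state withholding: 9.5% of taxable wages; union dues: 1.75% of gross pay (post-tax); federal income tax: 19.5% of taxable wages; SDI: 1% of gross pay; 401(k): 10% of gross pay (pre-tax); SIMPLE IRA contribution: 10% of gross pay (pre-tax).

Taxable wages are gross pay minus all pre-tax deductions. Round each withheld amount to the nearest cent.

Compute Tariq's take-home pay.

$874.24

SIMPLE IRA contribution: $1620.44 × 0.1 = $162.04
401(k): $1620.44 × 0.1 = $162.04
Pre-tax total = $162.04 + $162.04 = $324.08
Taxable wages = $1620.44 − $324.08 = $1296.36
Federal income tax: $1296.36 × 0.195 = $252.79
State withholding: $1296.36 × 0.095 = $123.15
SDI: $1620.44 × 0.01 = $16.20
State unemployment insurance (employee share): $1620.44 × 0.001 = $1.62
Union dues: $1620.44 × 0.0175 = $28.36
Total deductions = $162.04 + $162.04 + $252.79 + $123.15 + $16.20 + $1.62 + $28.36 = $746.20
Net pay = $1620.44 − $746.20 = $874.24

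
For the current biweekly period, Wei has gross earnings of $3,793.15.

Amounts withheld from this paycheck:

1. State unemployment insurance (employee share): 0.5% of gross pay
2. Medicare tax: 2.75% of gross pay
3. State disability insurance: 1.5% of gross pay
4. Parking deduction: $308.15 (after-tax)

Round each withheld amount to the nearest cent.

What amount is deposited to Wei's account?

$3,304.82

State disability insurance: $3,793.15 × 0.015 = $56.90
State unemployment insurance (employee share): $3,793.15 × 0.005 = $18.97
Medicare tax: $3,793.15 × 0.0275 = $104.31
Parking deduction: $308.15
Total deductions = $56.90 + $18.97 + $104.31 + $308.15 = $488.33
Net pay = $3,793.15 − $488.33 = $3,304.82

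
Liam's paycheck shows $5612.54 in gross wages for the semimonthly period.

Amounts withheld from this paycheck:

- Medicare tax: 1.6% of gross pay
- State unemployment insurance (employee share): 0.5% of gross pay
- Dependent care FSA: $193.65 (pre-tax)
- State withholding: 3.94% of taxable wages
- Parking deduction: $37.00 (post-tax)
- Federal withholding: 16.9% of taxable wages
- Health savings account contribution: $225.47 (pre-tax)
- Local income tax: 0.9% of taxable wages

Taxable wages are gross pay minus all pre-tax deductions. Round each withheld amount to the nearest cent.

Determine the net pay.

$3909.51

Dependent care FSA: $193.65
Health savings account contribution: $225.47
Pre-tax total = $193.65 + $225.47 = $419.12
Taxable wages = $5612.54 − $419.12 = $5193.42
State withholding: $5193.42 × 0.0394 = $204.62
Federal withholding: $5193.42 × 0.169 = $877.69
Local income tax: $5193.42 × 0.009 = $46.74
State unemployment insurance (employee share): $5612.54 × 0.005 = $28.06
Medicare tax: $5612.54 × 0.016 = $89.80
Parking deduction: $37.00
Total deductions = $193.65 + $225.47 + $204.62 + $877.69 + $46.74 + $28.06 + $89.80 + $37.00 = $1703.03
Net pay = $5612.54 − $1703.03 = $3909.51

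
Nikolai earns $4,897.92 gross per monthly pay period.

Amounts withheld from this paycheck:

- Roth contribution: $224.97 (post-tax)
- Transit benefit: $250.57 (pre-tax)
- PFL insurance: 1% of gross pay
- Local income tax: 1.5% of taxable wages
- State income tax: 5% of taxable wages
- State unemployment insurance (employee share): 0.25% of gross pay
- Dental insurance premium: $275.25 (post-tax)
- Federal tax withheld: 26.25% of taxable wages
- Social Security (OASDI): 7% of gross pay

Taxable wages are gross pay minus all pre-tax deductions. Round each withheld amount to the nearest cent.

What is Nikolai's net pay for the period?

$2,221.05

Transit benefit: $250.57
Taxable wages = $4,897.92 − $250.57 = $4,647.35
State income tax: $4,647.35 × 0.05 = $232.37
Local income tax: $4,647.35 × 0.015 = $69.71
Federal tax withheld: $4,647.35 × 0.2625 = $1,219.93
Social Security (OASDI): $4,897.92 × 0.07 = $342.85
PFL insurance: $4,897.92 × 0.01 = $48.98
State unemployment insurance (employee share): $4,897.92 × 0.0025 = $12.24
Roth contribution: $224.97
Dental insurance premium: $275.25
Total deductions = $250.57 + $232.37 + $69.71 + $1,219.93 + $342.85 + $48.98 + $12.24 + $224.97 + $275.25 = $2,676.87
Net pay = $4,897.92 − $2,676.87 = $2,221.05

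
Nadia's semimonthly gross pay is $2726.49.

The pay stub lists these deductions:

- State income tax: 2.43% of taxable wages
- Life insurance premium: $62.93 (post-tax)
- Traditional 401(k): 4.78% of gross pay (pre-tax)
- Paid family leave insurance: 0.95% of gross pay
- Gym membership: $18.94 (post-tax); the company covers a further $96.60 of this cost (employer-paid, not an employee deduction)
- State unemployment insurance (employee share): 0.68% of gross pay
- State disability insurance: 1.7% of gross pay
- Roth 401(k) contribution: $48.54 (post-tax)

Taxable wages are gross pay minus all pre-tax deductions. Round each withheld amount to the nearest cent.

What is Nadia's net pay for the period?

$2311.87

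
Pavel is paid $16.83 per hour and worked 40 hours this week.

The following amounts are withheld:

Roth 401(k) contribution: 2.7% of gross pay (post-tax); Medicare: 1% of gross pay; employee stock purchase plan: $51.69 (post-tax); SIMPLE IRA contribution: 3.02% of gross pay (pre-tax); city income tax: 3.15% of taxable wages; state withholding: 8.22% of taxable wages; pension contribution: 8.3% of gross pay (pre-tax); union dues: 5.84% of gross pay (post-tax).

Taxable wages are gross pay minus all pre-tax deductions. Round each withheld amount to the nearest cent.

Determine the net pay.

Gross pay: 40 × $16.83 = $673.20
Pension contribution: $673.20 × 0.083 = $55.88
SIMPLE IRA contribution: $673.20 × 0.0302 = $20.33
Pre-tax total = $55.88 + $20.33 = $76.21
Taxable wages = $673.20 − $76.21 = $596.99
City income tax: $596.99 × 0.0315 = $18.81
State withholding: $596.99 × 0.0822 = $49.07
Medicare: $673.20 × 0.01 = $6.73
Union dues: $673.20 × 0.0584 = $39.31
Roth 401(k) contribution: $673.20 × 0.027 = $18.18
Employee stock purchase plan: $51.69
Total deductions = $55.88 + $20.33 + $18.81 + $49.07 + $6.73 + $39.31 + $18.18 + $51.69 = $260.00
Net pay = $673.20 − $260.00 = $413.20

$413.20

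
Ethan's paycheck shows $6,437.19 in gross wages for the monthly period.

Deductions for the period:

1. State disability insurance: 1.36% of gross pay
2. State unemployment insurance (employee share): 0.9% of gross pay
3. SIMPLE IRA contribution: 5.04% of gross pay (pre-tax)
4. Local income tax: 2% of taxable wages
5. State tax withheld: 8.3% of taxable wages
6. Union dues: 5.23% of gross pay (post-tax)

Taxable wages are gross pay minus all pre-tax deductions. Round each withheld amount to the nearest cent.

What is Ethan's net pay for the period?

$5,000.99

SIMPLE IRA contribution: $6,437.19 × 0.0504 = $324.43
Taxable wages = $6,437.19 − $324.43 = $6,112.76
Local income tax: $6,112.76 × 0.02 = $122.26
State tax withheld: $6,112.76 × 0.083 = $507.36
State unemployment insurance (employee share): $6,437.19 × 0.009 = $57.93
State disability insurance: $6,437.19 × 0.0136 = $87.55
Union dues: $6,437.19 × 0.0523 = $336.67
Total deductions = $324.43 + $122.26 + $507.36 + $57.93 + $87.55 + $336.67 = $1,436.20
Net pay = $6,437.19 − $1,436.20 = $5,000.99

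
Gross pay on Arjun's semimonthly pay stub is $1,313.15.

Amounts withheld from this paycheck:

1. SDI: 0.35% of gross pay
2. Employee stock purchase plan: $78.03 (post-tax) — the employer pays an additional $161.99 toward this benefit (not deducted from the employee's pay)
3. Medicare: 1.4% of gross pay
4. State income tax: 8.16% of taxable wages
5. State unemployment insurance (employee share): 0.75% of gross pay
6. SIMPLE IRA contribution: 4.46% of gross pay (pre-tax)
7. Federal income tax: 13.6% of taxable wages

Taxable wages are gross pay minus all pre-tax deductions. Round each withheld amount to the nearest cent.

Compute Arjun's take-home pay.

$870.73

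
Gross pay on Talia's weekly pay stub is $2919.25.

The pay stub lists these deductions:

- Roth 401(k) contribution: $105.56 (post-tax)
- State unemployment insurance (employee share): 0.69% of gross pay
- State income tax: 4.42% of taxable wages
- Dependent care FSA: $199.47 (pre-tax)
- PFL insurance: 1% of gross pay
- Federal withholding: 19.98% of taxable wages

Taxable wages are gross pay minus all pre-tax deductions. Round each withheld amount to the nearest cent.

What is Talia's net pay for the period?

Dependent care FSA: $199.47
Taxable wages = $2919.25 − $199.47 = $2719.78
Federal withholding: $2719.78 × 0.1998 = $543.41
State income tax: $2719.78 × 0.0442 = $120.21
PFL insurance: $2919.25 × 0.01 = $29.19
State unemployment insurance (employee share): $2919.25 × 0.0069 = $20.14
Roth 401(k) contribution: $105.56
Total deductions = $199.47 + $543.41 + $120.21 + $29.19 + $20.14 + $105.56 = $1017.98
Net pay = $2919.25 − $1017.98 = $1901.27

$1901.27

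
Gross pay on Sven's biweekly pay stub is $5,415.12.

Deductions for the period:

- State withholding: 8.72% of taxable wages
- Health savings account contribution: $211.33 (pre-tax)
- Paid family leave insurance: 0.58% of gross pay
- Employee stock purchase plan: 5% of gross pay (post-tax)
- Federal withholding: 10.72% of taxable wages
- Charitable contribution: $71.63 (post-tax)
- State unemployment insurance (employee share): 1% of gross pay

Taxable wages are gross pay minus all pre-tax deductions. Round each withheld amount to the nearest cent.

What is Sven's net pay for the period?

Health savings account contribution: $211.33
Taxable wages = $5,415.12 − $211.33 = $5,203.79
State withholding: $5,203.79 × 0.0872 = $453.77
Federal withholding: $5,203.79 × 0.1072 = $557.85
State unemployment insurance (employee share): $5,415.12 × 0.01 = $54.15
Paid family leave insurance: $5,415.12 × 0.0058 = $31.41
Employee stock purchase plan: $5,415.12 × 0.05 = $270.76
Charitable contribution: $71.63
Total deductions = $211.33 + $453.77 + $557.85 + $54.15 + $31.41 + $270.76 + $71.63 = $1,650.90
Net pay = $5,415.12 − $1,650.90 = $3,764.22

$3,764.22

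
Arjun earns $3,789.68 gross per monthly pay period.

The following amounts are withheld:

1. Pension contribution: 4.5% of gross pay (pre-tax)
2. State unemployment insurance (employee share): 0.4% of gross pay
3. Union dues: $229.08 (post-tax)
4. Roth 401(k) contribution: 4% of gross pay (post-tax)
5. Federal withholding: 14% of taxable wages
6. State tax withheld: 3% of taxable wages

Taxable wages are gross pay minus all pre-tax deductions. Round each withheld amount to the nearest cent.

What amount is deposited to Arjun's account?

$2,608.06

Pension contribution: $3,789.68 × 0.045 = $170.54
Taxable wages = $3,789.68 − $170.54 = $3,619.14
Federal withholding: $3,619.14 × 0.14 = $506.68
State tax withheld: $3,619.14 × 0.03 = $108.57
State unemployment insurance (employee share): $3,789.68 × 0.004 = $15.16
Roth 401(k) contribution: $3,789.68 × 0.04 = $151.59
Union dues: $229.08
Total deductions = $170.54 + $506.68 + $108.57 + $15.16 + $151.59 + $229.08 = $1,181.62
Net pay = $3,789.68 − $1,181.62 = $2,608.06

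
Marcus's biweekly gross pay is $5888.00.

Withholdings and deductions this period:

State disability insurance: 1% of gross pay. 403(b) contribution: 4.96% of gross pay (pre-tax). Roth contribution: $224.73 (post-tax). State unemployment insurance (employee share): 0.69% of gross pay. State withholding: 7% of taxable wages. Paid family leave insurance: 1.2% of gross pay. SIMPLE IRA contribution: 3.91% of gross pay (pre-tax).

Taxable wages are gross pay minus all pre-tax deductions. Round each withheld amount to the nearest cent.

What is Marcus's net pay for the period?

SIMPLE IRA contribution: $5888.00 × 0.0391 = $230.22
403(b) contribution: $5888.00 × 0.0496 = $292.04
Pre-tax total = $230.22 + $292.04 = $522.26
Taxable wages = $5888.00 − $522.26 = $5365.74
State withholding: $5365.74 × 0.07 = $375.60
State disability insurance: $5888.00 × 0.01 = $58.88
Paid family leave insurance: $5888.00 × 0.012 = $70.66
State unemployment insurance (employee share): $5888.00 × 0.0069 = $40.63
Roth contribution: $224.73
Total deductions = $230.22 + $292.04 + $375.60 + $58.88 + $70.66 + $40.63 + $224.73 = $1292.76
Net pay = $5888.00 − $1292.76 = $4595.24

$4595.24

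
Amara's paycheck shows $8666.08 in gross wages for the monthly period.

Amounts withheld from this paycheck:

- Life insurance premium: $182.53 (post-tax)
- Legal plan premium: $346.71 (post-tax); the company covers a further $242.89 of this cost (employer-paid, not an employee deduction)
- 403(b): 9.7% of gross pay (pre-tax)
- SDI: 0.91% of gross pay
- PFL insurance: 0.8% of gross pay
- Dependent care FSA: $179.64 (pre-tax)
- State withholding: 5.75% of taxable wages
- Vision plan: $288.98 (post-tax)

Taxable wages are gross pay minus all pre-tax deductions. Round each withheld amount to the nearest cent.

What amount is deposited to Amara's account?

$6239.78

Dependent care FSA: $179.64
403(b): $8666.08 × 0.097 = $840.61
Pre-tax total = $179.64 + $840.61 = $1020.25
Taxable wages = $8666.08 − $1020.25 = $7645.83
State withholding: $7645.83 × 0.0575 = $439.64
PFL insurance: $8666.08 × 0.008 = $69.33
SDI: $8666.08 × 0.0091 = $78.86
Life insurance premium: $182.53
Legal plan premium: $346.71
Vision plan: $288.98
(Employer's $242.89 toward legal plan premium is not withheld from the employee.)
Total deductions = $179.64 + $840.61 + $439.64 + $69.33 + $78.86 + $182.53 + $346.71 + $288.98 = $2426.30
Net pay = $8666.08 − $2426.30 = $6239.78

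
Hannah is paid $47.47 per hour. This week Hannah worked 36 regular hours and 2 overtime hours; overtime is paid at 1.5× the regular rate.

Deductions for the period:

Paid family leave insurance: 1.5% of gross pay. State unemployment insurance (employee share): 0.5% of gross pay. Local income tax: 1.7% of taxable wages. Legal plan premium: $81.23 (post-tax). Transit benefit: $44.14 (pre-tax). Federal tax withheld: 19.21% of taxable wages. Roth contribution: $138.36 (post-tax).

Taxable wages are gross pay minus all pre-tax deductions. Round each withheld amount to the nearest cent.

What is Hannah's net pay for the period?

$1,172.69

Regular pay: 36 × $47.47 = $1,708.92
Overtime pay: 2 × $47.47 × 1.5 = $142.41
Gross pay = $1,708.92 + $142.41 = $1,851.33
Transit benefit: $44.14
Taxable wages = $1,851.33 − $44.14 = $1,807.19
Federal tax withheld: $1,807.19 × 0.1921 = $347.16
Local income tax: $1,807.19 × 0.017 = $30.72
Paid family leave insurance: $1,851.33 × 0.015 = $27.77
State unemployment insurance (employee share): $1,851.33 × 0.005 = $9.26
Roth contribution: $138.36
Legal plan premium: $81.23
Total deductions = $44.14 + $347.16 + $30.72 + $27.77 + $9.26 + $138.36 + $81.23 = $678.64
Net pay = $1,851.33 − $678.64 = $1,172.69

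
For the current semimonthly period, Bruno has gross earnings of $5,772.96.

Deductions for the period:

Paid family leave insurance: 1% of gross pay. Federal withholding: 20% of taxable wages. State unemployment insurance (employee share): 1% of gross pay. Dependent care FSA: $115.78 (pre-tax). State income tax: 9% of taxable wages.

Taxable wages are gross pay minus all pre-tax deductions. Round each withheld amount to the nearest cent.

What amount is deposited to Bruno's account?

Dependent care FSA: $115.78
Taxable wages = $5,772.96 − $115.78 = $5,657.18
Federal withholding: $5,657.18 × 0.2 = $1,131.44
State income tax: $5,657.18 × 0.09 = $509.15
Paid family leave insurance: $5,772.96 × 0.01 = $57.73
State unemployment insurance (employee share): $5,772.96 × 0.01 = $57.73
Total deductions = $115.78 + $1,131.44 + $509.15 + $57.73 + $57.73 = $1,871.83
Net pay = $5,772.96 − $1,871.83 = $3,901.13

$3,901.13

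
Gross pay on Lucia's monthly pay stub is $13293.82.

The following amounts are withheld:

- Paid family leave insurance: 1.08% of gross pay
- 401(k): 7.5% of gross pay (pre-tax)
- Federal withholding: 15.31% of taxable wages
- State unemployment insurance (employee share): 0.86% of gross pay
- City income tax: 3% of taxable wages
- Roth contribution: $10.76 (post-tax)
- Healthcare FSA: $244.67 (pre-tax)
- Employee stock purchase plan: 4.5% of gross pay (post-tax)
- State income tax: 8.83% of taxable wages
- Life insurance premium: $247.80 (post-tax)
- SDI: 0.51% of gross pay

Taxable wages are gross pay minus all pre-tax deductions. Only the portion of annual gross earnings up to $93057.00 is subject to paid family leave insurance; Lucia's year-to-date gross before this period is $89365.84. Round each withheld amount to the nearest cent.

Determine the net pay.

$7702.40

Healthcare FSA: $244.67
401(k): $13293.82 × 0.075 = $997.04
Pre-tax total = $244.67 + $997.04 = $1241.71
Taxable wages = $13293.82 − $1241.71 = $12052.11
Federal withholding: $12052.11 × 0.1531 = $1845.18
City income tax: $12052.11 × 0.03 = $361.56
State income tax: $12052.11 × 0.0883 = $1064.20
State unemployment insurance (employee share): $13293.82 × 0.0086 = $114.33
SDI: $13293.82 × 0.0051 = $67.80
Paid family leave insurance: only $93057.00 − $89365.84 = $3691.16 of this check is subject → $3691.16 × 0.0108 = $39.86
Life insurance premium: $247.80
Roth contribution: $10.76
Employee stock purchase plan: $13293.82 × 0.045 = $598.22
Total deductions = $244.67 + $997.04 + $1845.18 + $361.56 + $1064.20 + $114.33 + $67.80 + $39.86 + $247.80 + $10.76 + $598.22 = $5591.42
Net pay = $13293.82 − $5591.42 = $7702.40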